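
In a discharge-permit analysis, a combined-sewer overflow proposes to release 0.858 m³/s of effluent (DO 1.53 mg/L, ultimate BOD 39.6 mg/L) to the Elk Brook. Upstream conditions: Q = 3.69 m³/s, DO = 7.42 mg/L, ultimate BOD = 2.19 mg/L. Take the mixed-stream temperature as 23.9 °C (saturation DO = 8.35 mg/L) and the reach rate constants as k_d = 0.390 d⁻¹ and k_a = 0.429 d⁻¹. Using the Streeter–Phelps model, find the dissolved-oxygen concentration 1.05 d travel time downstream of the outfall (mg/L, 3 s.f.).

DO ≈ 4.59 mg/L

Mixed DO = (3.69×7.42 + 0.858×1.53)/(3.69+0.858) = 28.69/4.548 = 6.309 mg/L.
Mixed L₀ = (3.69×2.19 + 0.858×39.6)/(4.548) = 42.06/4.548 = 9.248 mg/L.
Initial deficit D₀ = C_s − DO₀ = 8.35 − 6.309 = 2.041 mg/L.
D(1.05) = [0.390×9.248/(0.429−0.390)](e^(−0.390×1.05) − e^(−0.429×1.05)) + 2.041 e^(−0.429×1.05)
= 92.48 × (0.6640 − 0.6373) + 2.041 × 0.6373 = 3.765 mg/L.
DO = 8.35 − 3.765 = 4.585 mg/L.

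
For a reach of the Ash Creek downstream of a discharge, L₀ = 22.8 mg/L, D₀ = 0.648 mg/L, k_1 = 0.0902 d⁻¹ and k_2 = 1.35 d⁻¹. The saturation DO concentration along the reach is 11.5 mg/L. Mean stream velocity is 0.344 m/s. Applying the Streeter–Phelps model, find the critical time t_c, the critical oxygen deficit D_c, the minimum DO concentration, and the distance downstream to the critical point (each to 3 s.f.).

t_c ≈ 1.75 d; D_c ≈ 1.30 mg/L; min DO ≈ 10.2 mg/L; x_c ≈ 51.9 km

t_c = [1/(k_2−k_1)] ln[(k_2/k_1)(1 − D₀(k_2−k_1)/(k_1 L₀))]
= [1/(1.35−0.0902)] ln[(1.35/0.0902)(1 − 0.648×1.260/(0.0902×22.8))]
= (1/1.260) ln[14.97 × 0.6031] = 0.7938 × ln(9.026) = 0.7938 × 2.200 = 1.746 d.
L(t_c) = L₀ e^(−k_1 t_c) = 22.8 × 0.8543 = 19.48 mg/L, and at the critical point k_2 D_c = k_1 L, so D_c = (0.0902/1.35) × 19.48 = 1.301 mg/L.
Minimum DO = C_s − D_c = 11.5 − 1.301 = 10.20 mg/L.
x_c = v t_c = 0.344 m/s × 1.746 d × 86400 s/d = 51900 m ≈ 51.9 km.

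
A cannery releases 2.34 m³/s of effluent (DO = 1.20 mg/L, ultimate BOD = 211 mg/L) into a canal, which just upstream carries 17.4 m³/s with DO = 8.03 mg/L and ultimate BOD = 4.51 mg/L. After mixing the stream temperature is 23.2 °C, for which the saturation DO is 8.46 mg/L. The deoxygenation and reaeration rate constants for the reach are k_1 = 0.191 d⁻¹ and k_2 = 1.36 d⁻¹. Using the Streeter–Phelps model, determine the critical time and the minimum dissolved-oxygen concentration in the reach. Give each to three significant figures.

Mixed DO = (17.4×8.03 + 2.34×1.20)/(17.4+2.34) = 142.5/19.74 = 7.220 mg/L.
Mixed L₀ = (17.4×4.51 + 2.34×211)/(19.74) = 572.2/19.74 = 28.99 mg/L.
Initial deficit D₀ = C_s − DO₀ = 8.46 − 7.220 = 1.240 mg/L.
t_c = (1/1.169) ln[(1.36/0.191)(1 − 1.240×1.169/(0.191×28.99))] = 0.8554 × ln(5.257) = 1.420 d.
D_c = (0.191/1.36) × 28.99 × e^(−0.191×1.420) = 0.1404 × 28.99 × 0.7625 = 3.104 mg/L.
Minimum DO = 8.46 − 3.104 = 5.356 mg/L.

t_c ≈ 1.42 d; minimum DO ≈ 5.36 mg/L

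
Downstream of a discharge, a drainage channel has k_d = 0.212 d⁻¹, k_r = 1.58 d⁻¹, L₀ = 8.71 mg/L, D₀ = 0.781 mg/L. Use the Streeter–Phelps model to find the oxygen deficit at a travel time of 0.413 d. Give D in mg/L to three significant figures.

k_d L₀/(k_r−k_d) = 0.212×8.71/(1.58−0.212) = 1.847/1.368 = 1.350 mg/L.
e^(−k_d t) = e^(−0.212×0.4130) = 0.9162; e^(−k_r t) = e^(−1.58×0.4130) = 0.5207.
D = 1.350 × (0.9162 − 0.5207) + 0.781 × 0.5207 = 0.5338 + 0.4067 = 0.9405 mg/L.

D ≈ 0.940 mg/L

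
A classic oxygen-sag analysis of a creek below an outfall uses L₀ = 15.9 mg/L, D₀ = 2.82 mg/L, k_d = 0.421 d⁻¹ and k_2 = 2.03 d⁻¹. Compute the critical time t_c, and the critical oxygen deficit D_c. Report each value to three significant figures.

With k_2/k_d = 4.822 and 1 − D₀(k_2−k_d)/(k_d L₀) = 0.3222,
t_c = ln(4.822 × 0.3222) / (2.03 − 0.421) = ln(1.553) / 1.609 = 0.4405/1.609 = 0.2737 d.
D_c = (k_d/k_2) L₀ e^(−k_d t_c) = (0.421/2.03) × 15.9 × e^(−0.421×0.2737) = 0.2074 × 15.9 × 0.8911 = 2.939 mg/L.

t_c ≈ 0.274 d; D_c ≈ 2.94 mg/L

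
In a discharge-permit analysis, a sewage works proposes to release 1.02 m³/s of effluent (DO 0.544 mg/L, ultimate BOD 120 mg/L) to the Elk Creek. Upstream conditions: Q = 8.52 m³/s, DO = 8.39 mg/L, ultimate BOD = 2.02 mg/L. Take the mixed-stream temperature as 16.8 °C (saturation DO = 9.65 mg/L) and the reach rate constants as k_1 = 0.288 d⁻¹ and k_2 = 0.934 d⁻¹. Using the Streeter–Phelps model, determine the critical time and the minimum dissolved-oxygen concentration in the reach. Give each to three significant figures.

t_c ≈ 1.22 d; minimum DO ≈ 6.47 mg/L

Mixed DO = (8.52×8.39 + 1.02×0.544)/(8.52+1.02) = 72.04/9.540 = 7.551 mg/L.
Mixed L₀ = (8.52×2.02 + 1.02×120)/(9.540) = 139.6/9.540 = 14.63 mg/L.
Initial deficit D₀ = C_s − DO₀ = 9.65 − 7.551 = 2.099 mg/L.
t_c = (1/0.6460) ln[(0.934/0.288)(1 − 2.099×0.6460/(0.288×14.63))] = 1.548 × ln(2.200) = 1.220 d.
D_c = (0.288/0.934) × 14.63 × e^(−0.288×1.220) = 0.3084 × 14.63 × 0.7037 = 3.175 mg/L.
Minimum DO = 9.65 − 3.175 = 6.475 mg/L.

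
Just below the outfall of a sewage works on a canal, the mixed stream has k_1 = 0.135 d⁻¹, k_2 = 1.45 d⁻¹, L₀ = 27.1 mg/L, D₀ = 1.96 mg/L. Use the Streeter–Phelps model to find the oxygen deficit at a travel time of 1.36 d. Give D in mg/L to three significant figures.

D ≈ 2.20 mg/L

k_1 L₀/(k_2−k_1) = 0.135×27.1/(1.45−0.135) = 3.659/1.315 = 2.782 mg/L.
e^(−k_1 t) = e^(−0.135×1.360) = 0.8323; e^(−k_2 t) = e^(−1.45×1.360) = 0.1392.
D = 2.782 × (0.8323 − 0.1392) + 1.96 × 0.1392 = 1.928 + 0.2728 = 2.201 mg/L.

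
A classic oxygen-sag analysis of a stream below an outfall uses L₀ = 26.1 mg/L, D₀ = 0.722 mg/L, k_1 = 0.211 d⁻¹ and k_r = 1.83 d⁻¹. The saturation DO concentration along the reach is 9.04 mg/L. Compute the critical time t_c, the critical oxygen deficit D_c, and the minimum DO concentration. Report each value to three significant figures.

t_c ≈ 1.19 d; D_c ≈ 2.34 mg/L; min DO ≈ 6.70 mg/L

With k_r/k_1 = 8.673 and 1 − D₀(k_r−k_1)/(k_1 L₀) = 0.7877,
t_c = ln(8.673 × 0.7877) / (1.83 − 0.211) = ln(6.832) / 1.619 = 1.922/1.619 = 1.187 d.
L(t_c) = L₀ e^(−k_1 t_c) = 26.1 × 0.7785 = 20.32 mg/L, and at the critical point k_r D_c = k_1 L, so D_c = (0.211/1.83) × 20.32 = 2.343 mg/L.
Minimum DO = C_s − D_c = 9.04 − 2.343 = 6.697 mg/L.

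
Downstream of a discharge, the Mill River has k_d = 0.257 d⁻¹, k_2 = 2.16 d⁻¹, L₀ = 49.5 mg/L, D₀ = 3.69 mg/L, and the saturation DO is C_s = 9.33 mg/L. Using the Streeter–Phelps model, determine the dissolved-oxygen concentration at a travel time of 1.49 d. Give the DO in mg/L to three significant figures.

k_d L₀/(k_2−k_d) = 0.257×49.5/(2.16−0.257) = 12.72/1.903 = 6.685 mg/L.
e^(−k_d t) = e^(−0.257×1.490) = 0.6819; e^(−k_2 t) = e^(−2.16×1.490) = 0.04002.
D = 6.685 × (0.6819 − 0.04002) + 3.69 × 0.04002 = 4.291 + 0.1477 = 4.438 mg/L.
DO = C_s − D = 9.33 − 4.438 = 4.892 mg/L.

DO ≈ 4.89 mg/L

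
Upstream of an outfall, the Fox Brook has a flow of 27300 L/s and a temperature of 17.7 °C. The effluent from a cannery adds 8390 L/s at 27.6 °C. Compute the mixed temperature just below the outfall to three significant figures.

20.0 °C

Flow-weighted mixing: C = (Q_r C_r + Q_w C_w)/(Q_r + Q_w)
= (27300×17.7 + 8390×27.6)/(27300 + 8390) = 714800/35690 = 20.03 °C.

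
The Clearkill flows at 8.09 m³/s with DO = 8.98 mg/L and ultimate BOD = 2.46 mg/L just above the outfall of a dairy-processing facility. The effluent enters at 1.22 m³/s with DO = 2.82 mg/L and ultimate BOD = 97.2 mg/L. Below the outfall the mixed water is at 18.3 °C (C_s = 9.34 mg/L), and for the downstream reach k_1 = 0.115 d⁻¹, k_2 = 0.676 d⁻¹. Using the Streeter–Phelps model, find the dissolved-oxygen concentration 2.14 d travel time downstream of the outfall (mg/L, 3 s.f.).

DO ≈ 7.40 mg/L

Mixed DO = (8.09×8.98 + 1.22×2.82)/(8.09+1.22) = 76.09/9.310 = 8.173 mg/L.
Mixed L₀ = (8.09×2.46 + 1.22×97.2)/(9.310) = 138.5/9.310 = 14.87 mg/L.
Initial deficit D₀ = C_s − DO₀ = 9.34 − 8.173 = 1.167 mg/L.
D(2.14) = [0.115×14.87/(0.676−0.115)](e^(−0.115×2.14) − e^(−0.676×2.14)) + 1.167 e^(−0.676×2.14)
= 3.049 × (0.7818 − 0.2354) + 1.167 × 0.2354 = 1.941 mg/L.
DO = 9.34 − 1.941 = 7.399 mg/L.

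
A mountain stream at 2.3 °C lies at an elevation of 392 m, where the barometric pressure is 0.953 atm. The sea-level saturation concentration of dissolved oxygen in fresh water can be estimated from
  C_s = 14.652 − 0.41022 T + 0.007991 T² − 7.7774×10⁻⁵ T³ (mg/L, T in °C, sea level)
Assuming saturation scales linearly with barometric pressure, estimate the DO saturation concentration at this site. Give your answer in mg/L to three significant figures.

At sea level: C_s = 14.652 − 0.41022×2.3 + 0.007991×2.3² − 7.7774×10⁻⁵×2.3³ = 13.75 mg/L.
Pressure correction: C_s' = 13.75 × 0.953 = 13.10 mg/L.

C_s ≈ 13.1 mg/L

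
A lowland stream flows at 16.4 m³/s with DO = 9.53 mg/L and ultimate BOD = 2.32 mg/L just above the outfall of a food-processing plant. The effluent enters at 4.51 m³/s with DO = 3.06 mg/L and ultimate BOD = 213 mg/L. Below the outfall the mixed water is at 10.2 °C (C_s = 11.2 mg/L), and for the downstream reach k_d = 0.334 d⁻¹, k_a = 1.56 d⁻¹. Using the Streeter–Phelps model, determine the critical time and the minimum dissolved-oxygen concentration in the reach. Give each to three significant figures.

Mixed DO = (16.4×9.53 + 4.51×3.06)/(16.4+4.51) = 170.1/20.91 = 8.135 mg/L.
Mixed L₀ = (16.4×2.32 + 4.51×213)/(20.91) = 998.7/20.91 = 47.76 mg/L.
Initial deficit D₀ = C_s − DO₀ = 11.2 − 8.135 = 3.065 mg/L.
t_c = (1/1.226) ln[(1.56/0.334)(1 − 3.065×1.226/(0.334×47.76))] = 0.8157 × ln(3.570) = 1.038 d.
D_c = (0.334/1.56) × 47.76 × e^(−0.334×1.038) = 0.2141 × 47.76 × 0.7070 = 7.230 mg/L.
Minimum DO = 11.2 − 7.230 = 3.970 mg/L.

t_c ≈ 1.04 d; minimum DO ≈ 3.97 mg/L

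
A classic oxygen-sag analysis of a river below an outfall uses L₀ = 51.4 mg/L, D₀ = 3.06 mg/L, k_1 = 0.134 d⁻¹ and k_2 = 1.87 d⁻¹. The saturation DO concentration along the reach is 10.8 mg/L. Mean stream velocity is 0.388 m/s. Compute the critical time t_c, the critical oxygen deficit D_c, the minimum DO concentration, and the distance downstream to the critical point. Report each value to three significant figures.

t_c ≈ 0.669 d; D_c ≈ 3.37 mg/L; min DO ≈ 7.43 mg/L; x_c ≈ 22.4 km

At the critical point dD/dt = 0, so k_1 L₀ e^(−k_1 t) = k_2 D. Substituting D(t) from the Streeter–Phelps equation and solving for t gives
t_c = ln[(k_2/k_1)(1 − D₀(k_2−k_1)/(k_1 L₀))] / (k_2−k_1).
Here k_2−k_1 = 1.736 d⁻¹ and 1 − D₀(k_2−k_1)/(k_1 L₀) = 1 − 3.06×1.736/(0.134×51.4) = 0.2287, so
t_c = ln(13.96 × 0.2287) / 1.736 = 1.161 / 1.736 = 0.6686 d.
L(t_c) = L₀ e^(−k_1 t_c) = 51.4 × 0.9143 = 47.00 mg/L, and at the critical point k_2 D_c = k_1 L, so D_c = (0.134/1.87) × 47.00 = 3.368 mg/L.
Minimum DO = C_s − D_c = 10.8 − 3.368 = 7.432 mg/L.
x_c = v t_c = 0.388 m/s × 0.6686 d × 86400 s/d = 22410 m ≈ 22.4 km.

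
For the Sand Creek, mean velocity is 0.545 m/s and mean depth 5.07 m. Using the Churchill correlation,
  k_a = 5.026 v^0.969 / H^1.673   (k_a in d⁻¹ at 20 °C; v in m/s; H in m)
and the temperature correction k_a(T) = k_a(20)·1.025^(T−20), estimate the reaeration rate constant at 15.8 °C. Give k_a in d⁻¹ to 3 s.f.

k_a ≈ 0.166 d⁻¹

k_a(20) = 5.026 × 0.545^0.969 / 5.07^1.673 = 5.026 × 0.5554 / 15.12 = 0.1846 d⁻¹.
k_a(15.8) = 0.1846 × 1.025^(15.8−20) = 0.1846 × 0.9015 = 0.1664 d⁻¹.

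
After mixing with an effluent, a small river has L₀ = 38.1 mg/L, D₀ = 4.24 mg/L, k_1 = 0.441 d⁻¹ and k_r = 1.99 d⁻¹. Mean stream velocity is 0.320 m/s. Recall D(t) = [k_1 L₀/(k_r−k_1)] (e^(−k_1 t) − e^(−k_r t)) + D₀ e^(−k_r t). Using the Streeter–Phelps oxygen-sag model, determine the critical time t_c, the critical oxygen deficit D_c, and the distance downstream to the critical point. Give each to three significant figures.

At the critical point dD/dt = 0, so k_1 L₀ e^(−k_1 t) = k_r D. Substituting D(t) from the Streeter–Phelps equation and solving for t gives
t_c = ln[(k_r/k_1)(1 − D₀(k_r−k_1)/(k_1 L₀))] / (k_r−k_1).
Here k_r−k_1 = 1.549 d⁻¹ and 1 − D₀(k_r−k_1)/(k_1 L₀) = 1 − 4.24×1.549/(0.441×38.1) = 0.6091, so
t_c = ln(4.512 × 0.6091) / 1.549 = 1.011 / 1.549 = 0.6527 d.
D_c = (k_1/k_r) L₀ e^(−k_1 t_c) = (0.441/1.99) × 38.1 × e^(−0.441×0.6527) = 0.2216 × 38.1 × 0.7499 = 6.331 mg/L.
x_c = v t_c = 0.320 m/s × 0.6527 d × 86400 s/d = 18050 m ≈ 18.0 km.

t_c ≈ 0.653 d; D_c ≈ 6.33 mg/L; x_c ≈ 18.0 km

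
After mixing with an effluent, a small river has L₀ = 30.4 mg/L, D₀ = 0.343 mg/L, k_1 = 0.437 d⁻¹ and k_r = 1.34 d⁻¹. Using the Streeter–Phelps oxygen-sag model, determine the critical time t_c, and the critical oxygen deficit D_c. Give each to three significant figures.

t_c ≈ 1.21 d; D_c ≈ 5.83 mg/L

With k_r/k_1 = 3.066 and 1 − D₀(k_r−k_1)/(k_1 L₀) = 0.9767,
t_c = ln(3.066 × 0.9767) / (1.34 − 0.437) = ln(2.995) / 0.9030 = 1.097/0.9030 = 1.215 d.
D_c = (k_1/k_r) L₀ e^(−k_1 t_c) = (0.437/1.34) × 30.4 × e^(−0.437×1.215) = 0.3261 × 30.4 × 0.5881 = 5.831 mg/L.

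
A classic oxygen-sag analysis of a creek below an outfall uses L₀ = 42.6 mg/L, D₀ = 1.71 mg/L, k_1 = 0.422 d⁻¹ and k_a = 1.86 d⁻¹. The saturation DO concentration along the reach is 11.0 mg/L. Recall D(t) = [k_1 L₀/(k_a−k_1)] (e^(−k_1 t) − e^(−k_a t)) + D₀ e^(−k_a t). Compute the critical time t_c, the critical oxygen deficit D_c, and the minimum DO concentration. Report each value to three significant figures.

t_c = [1/(k_a−k_1)] ln[(k_a/k_1)(1 − D₀(k_a−k_1)/(k_1 L₀))]
= [1/(1.86−0.422)] ln[(1.86/0.422)(1 − 1.71×1.438/(0.422×42.6))]
= (1/1.438) ln[4.408 × 0.8632] = 0.6954 × ln(3.805) = 0.6954 × 1.336 = 0.9292 d.
D_c = (k_1/k_a) L₀ e^(−k_1 t_c) = (0.422/1.86) × 42.6 × e^(−0.422×0.9292) = 0.2269 × 42.6 × 0.6756 = 6.530 mg/L.
Minimum DO = C_s − D_c = 11.0 − 6.530 = 4.470 mg/L.

t_c ≈ 0.929 d; D_c ≈ 6.53 mg/L; min DO ≈ 4.47 mg/L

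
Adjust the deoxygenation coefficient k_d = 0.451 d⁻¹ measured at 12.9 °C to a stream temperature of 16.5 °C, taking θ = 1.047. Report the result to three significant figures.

k_d(T₂) = k_d(T₁) · θ^(T₂−T₁) = 0.451 × 1.047^(16.5−12.9)
= 0.451 × 1.047^3.60 = 0.451 × 1.180 = 0.5321 d⁻¹.

k_d ≈ 0.532 d⁻¹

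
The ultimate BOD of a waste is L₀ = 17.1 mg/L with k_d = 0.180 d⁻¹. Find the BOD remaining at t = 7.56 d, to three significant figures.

L_t = L₀ e^(−k_d t) = 17.1 × e^(−0.180×7.56) = 17.1 × 0.2565 = 4.385 mg/L.

L ≈ 4.39 mg/L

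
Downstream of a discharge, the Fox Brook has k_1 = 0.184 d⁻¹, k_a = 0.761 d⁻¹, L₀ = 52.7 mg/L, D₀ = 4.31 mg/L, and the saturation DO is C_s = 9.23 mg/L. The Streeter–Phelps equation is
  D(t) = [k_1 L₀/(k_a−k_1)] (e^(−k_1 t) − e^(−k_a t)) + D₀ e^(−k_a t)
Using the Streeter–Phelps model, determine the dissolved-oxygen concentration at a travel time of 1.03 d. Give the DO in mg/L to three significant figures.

k_1 L₀/(k_a−k_1) = 0.184×52.7/(0.761−0.184) = 9.697/0.5770 = 16.81 mg/L.
e^(−k_1 t) = e^(−0.184×1.030) = 0.8274; e^(−k_a t) = e^(−0.761×1.030) = 0.4567.
D = 16.81 × (0.8274 − 0.4567) + 4.31 × 0.4567 = 6.230 + 1.968 = 8.198 mg/L.
DO = C_s − D = 9.23 − 8.198 = 1.032 mg/L.

DO ≈ 1.03 mg/L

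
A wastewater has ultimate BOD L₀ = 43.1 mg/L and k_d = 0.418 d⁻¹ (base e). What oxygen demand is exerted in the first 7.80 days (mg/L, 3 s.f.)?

y_t = L₀(1 − e^(−k_d t)) = 43.1 × (1 − e^(−0.418×7.80))
= 43.1 × (1 − 0.03837) = 43.1 × 0.9616 = 41.45 mg/L.

y ≈ 41.4 mg/L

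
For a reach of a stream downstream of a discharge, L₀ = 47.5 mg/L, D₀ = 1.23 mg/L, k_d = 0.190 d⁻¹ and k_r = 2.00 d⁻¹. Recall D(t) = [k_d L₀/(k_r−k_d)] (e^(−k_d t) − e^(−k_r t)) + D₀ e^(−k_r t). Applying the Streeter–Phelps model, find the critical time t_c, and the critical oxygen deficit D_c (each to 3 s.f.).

t_c ≈ 1.14 d; D_c ≈ 3.63 mg/L

At the critical point dD/dt = 0, so k_d L₀ e^(−k_d t) = k_r D. Substituting D(t) from the Streeter–Phelps equation and solving for t gives
t_c = ln[(k_r/k_d)(1 − D₀(k_r−k_d)/(k_d L₀))] / (k_r−k_d).
Here k_r−k_d = 1.810 d⁻¹ and 1 − D₀(k_r−k_d)/(k_d L₀) = 1 − 1.23×1.810/(0.190×47.5) = 0.7533, so
t_c = ln(10.53 × 0.7533) / 1.810 = 2.071 / 1.810 = 1.144 d.
L(t_c) = L₀ e^(−k_d t_c) = 47.5 × 0.8046 = 38.22 mg/L, and at the critical point k_r D_c = k_d L, so D_c = (0.190/2.00) × 38.22 = 3.631 mg/L.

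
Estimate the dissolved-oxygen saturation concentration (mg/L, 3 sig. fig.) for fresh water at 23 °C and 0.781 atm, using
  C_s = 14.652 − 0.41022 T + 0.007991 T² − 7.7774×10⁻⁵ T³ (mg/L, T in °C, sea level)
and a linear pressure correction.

At sea level: C_s = 14.652 − 0.41022×23 + 0.007991×23² − 7.7774×10⁻⁵×23³ = 8.498 mg/L.
Pressure correction: C_s' = 8.498 × 0.781 = 6.637 mg/L.

C_s ≈ 6.64 mg/L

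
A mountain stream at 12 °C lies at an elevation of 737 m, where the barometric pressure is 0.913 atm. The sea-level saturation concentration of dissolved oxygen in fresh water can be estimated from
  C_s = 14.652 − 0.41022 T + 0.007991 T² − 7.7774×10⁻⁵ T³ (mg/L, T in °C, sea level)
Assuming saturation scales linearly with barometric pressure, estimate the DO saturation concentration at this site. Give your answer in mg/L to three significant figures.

C_s ≈ 9.81 mg/L

At sea level: C_s = 14.652 − 0.41022×12 + 0.007991×12² − 7.7774×10⁻⁵×12³ = 10.75 mg/L.
Pressure correction: C_s' = 10.75 × 0.913 = 9.811 mg/L.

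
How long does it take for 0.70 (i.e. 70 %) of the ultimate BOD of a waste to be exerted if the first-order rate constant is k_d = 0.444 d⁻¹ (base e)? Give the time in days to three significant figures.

y/L₀ = 1 − e^(−k_d t) = 0.70 ⇒ e^(−k_d t) = 0.300
t = −ln(0.300) / 0.444 = 1.204 / 0.444 = 2.712 d.

t ≈ 2.71 d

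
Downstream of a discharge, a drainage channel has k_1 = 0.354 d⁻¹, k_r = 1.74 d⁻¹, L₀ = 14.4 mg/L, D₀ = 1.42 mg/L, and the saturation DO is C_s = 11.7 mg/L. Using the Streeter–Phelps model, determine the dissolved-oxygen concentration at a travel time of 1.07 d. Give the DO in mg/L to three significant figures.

DO ≈ 9.53 mg/L

k_1 L₀/(k_r−k_1) = 0.354×14.4/(1.74−0.354) = 5.098/1.386 = 3.678 mg/L.
e^(−k_1 t) = e^(−0.354×1.070) = 0.6847; e^(−k_r t) = e^(−1.74×1.070) = 0.1554.
D = 3.678 × (0.6847 − 0.1554) + 1.42 × 0.1554 = 1.947 + 0.2207 = 2.167 mg/L.
DO = C_s − D = 11.7 − 2.167 = 9.533 mg/L.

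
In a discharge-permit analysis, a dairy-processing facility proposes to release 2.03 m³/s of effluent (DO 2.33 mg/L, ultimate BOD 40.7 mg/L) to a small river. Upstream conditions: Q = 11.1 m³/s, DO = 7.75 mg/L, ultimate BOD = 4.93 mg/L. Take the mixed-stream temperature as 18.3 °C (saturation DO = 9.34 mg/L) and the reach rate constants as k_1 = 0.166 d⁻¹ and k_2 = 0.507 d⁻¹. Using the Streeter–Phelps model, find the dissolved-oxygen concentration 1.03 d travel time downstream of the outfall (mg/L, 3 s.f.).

Mixed DO = (11.1×7.75 + 2.03×2.33)/(11.1+2.03) = 90.75/13.13 = 6.912 mg/L.
Mixed L₀ = (11.1×4.93 + 2.03×40.7)/(13.13) = 137.3/13.13 = 10.46 mg/L.
Initial deficit D₀ = C_s − DO₀ = 9.34 − 6.912 = 2.428 mg/L.
D(1.03) = [0.166×10.46/(0.507−0.166)](e^(−0.166×1.03) − e^(−0.507×1.03)) + 2.428 e^(−0.507×1.03)
= 5.092 × (0.8428 − 0.5932) + 2.428 × 0.5932 = 2.711 mg/L.
DO = 9.34 − 2.711 = 6.629 mg/L.

DO ≈ 6.63 mg/L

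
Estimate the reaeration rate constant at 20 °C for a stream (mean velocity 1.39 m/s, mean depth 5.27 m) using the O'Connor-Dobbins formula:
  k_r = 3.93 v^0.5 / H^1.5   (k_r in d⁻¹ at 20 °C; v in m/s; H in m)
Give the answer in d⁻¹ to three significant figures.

k_r ≈ 0.383 d⁻¹

k_r = 3.93 × 1.39^0.5 / 5.27^1.5 = 3.93 × 1.179 / 12.10 = 0.3830 d⁻¹.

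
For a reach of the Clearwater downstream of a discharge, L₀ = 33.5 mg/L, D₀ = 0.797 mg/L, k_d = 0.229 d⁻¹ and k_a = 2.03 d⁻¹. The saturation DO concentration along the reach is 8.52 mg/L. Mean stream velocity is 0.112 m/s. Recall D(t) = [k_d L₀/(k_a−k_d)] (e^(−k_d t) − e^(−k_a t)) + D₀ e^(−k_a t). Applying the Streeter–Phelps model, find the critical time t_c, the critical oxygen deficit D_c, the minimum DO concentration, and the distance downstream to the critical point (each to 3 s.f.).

t_c ≈ 1.10 d; D_c ≈ 2.94 mg/L; min DO ≈ 5.58 mg/L; x_c ≈ 10.6 km

At the critical point dD/dt = 0, so k_d L₀ e^(−k_d t) = k_a D. Substituting D(t) from the Streeter–Phelps equation and solving for t gives
t_c = ln[(k_a/k_d)(1 − D₀(k_a−k_d)/(k_d L₀))] / (k_a−k_d).
Here k_a−k_d = 1.801 d⁻¹ and 1 − D₀(k_a−k_d)/(k_d L₀) = 1 − 0.797×1.801/(0.229×33.5) = 0.8129, so
t_c = ln(8.865 × 0.8129) / 1.801 = 1.975 / 1.801 = 1.097 d.
D_c = (k_d/k_a) L₀ e^(−k_d t_c) = (0.229/2.03) × 33.5 × e^(−0.229×1.097) = 0.1128 × 33.5 × 0.7779 = 2.940 mg/L.
Minimum DO = C_s − D_c = 8.52 − 2.940 = 5.580 mg/L.
x_c = v t_c = 0.112 m/s × 1.097 d × 86400 s/d = 10610 m ≈ 10.6 km.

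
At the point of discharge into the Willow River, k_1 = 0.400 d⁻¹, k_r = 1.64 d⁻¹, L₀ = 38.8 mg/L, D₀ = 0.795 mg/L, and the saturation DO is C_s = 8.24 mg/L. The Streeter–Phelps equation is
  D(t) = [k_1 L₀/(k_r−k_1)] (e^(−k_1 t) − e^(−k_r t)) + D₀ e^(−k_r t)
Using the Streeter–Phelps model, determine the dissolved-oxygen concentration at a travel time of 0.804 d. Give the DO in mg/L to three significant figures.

DO ≈ 2.30 mg/L

k_1 L₀/(k_r−k_1) = 0.400×38.8/(1.64−0.400) = 15.52/1.240 = 12.52 mg/L.
e^(−k_1 t) = e^(−0.400×0.8040) = 0.7250; e^(−k_r t) = e^(−1.64×0.8040) = 0.2675.
D = 12.52 × (0.7250 − 0.2675) + 0.795 × 0.2675 = 5.726 + 0.2127 = 5.938 mg/L.
DO = C_s − D = 8.24 − 5.938 = 2.302 mg/L.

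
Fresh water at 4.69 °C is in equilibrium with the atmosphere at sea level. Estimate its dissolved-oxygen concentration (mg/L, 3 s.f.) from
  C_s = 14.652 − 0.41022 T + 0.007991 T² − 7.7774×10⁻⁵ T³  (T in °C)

C_s = 14.652 − 0.41022×4.69 + 0.007991×4.69² − 7.7774×10⁻⁵×4.69³ = 12.90 mg/L.

C_s ≈ 12.9 mg/L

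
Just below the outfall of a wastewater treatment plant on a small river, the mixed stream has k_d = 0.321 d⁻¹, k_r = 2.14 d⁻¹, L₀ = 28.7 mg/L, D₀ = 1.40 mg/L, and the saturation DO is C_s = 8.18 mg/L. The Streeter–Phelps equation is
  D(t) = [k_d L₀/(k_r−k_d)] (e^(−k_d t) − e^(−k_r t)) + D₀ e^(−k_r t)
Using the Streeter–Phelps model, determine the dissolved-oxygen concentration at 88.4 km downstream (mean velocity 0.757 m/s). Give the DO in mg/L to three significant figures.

Travel time t = x/v = 88.4 km / (0.757 m/s) = 88400 m / 0.757 m/s = 116800 s = 1.352 d.
k_d L₀/(k_r−k_d) = 0.321×28.7/(2.14−0.321) = 9.213/1.819 = 5.065 mg/L.
e^(−k_d t) = e^(−0.321×1.352) = 0.6480; e^(−k_r t) = e^(−2.14×1.352) = 0.05544.
D = 5.065 × (0.6480 − 0.05544) + 1.40 × 0.05544 = 3.001 + 0.07762 = 3.079 mg/L.
DO = C_s − D = 8.18 − 3.079 = 5.101 mg/L.

DO ≈ 5.10 mg/L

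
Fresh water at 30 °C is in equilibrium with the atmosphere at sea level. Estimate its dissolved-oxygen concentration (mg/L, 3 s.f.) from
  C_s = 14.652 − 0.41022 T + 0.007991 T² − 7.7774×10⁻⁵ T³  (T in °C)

C_s = 14.652 − 0.41022×30 + 0.007991×30² − 7.7774×10⁻⁵×30³ = 7.437 mg/L.

C_s ≈ 7.44 mg/L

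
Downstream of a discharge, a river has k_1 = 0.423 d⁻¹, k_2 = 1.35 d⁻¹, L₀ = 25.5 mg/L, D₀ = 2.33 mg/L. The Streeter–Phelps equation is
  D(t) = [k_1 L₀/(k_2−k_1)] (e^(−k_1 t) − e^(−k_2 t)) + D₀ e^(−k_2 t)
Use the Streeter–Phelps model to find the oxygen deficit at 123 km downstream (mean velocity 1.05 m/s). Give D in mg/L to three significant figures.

D ≈ 5.07 mg/L

Travel time t = x/v = 123 km / (1.05 m/s) = 123000 m / 1.05 m/s = 117100 s = 1.356 d.
k_1 L₀/(k_2−k_1) = 0.423×25.5/(1.35−0.423) = 10.79/0.9270 = 11.64 mg/L.
e^(−k_1 t) = e^(−0.423×1.356) = 0.5635; e^(−k_2 t) = e^(−1.35×1.356) = 0.1604.
D = 11.64 × (0.5635 − 0.1604) + 2.33 × 0.1604 = 4.691 + 0.3736 = 5.065 mg/L.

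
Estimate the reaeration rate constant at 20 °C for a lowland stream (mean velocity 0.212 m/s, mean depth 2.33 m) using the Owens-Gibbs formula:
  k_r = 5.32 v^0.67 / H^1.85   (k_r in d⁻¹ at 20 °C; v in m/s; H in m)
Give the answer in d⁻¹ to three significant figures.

k_r ≈ 0.394 d⁻¹

k_r = 5.32 × 0.212^0.67 / 2.33^1.85 = 5.32 × 0.3537 / 4.782 = 0.3935 d⁻¹.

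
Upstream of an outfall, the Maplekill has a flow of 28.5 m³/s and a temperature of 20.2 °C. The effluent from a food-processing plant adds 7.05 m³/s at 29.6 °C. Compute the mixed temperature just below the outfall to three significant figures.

22.1 °C

Flow-weighted mixing: C = (Q_r C_r + Q_w C_w)/(Q_r + Q_w)
= (28.5×20.2 + 7.05×29.6)/(28.5 + 7.05) = 784.4/35.55 = 22.06 °C.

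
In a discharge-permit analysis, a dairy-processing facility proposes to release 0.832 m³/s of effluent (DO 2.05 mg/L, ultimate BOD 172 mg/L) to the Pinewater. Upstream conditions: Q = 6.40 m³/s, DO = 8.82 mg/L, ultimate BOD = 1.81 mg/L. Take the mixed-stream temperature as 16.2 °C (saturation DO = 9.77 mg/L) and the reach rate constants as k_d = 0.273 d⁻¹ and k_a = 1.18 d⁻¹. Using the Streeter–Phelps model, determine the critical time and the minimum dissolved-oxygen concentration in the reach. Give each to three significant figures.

t_c ≈ 1.27 d; minimum DO ≈ 6.27 mg/L

Mixed DO = (6.40×8.82 + 0.832×2.05)/(6.40+0.832) = 58.15/7.232 = 8.041 mg/L.
Mixed L₀ = (6.40×1.81 + 0.832×172)/(7.232) = 154.7/7.232 = 21.39 mg/L.
Initial deficit D₀ = C_s − DO₀ = 9.77 − 8.041 = 1.729 mg/L.
t_c = (1/0.9070) ln[(1.18/0.273)(1 − 1.729×0.9070/(0.273×21.39))] = 1.103 × ln(3.162) = 1.269 d.
D_c = (0.273/1.18) × 21.39 × e^(−0.273×1.269) = 0.2314 × 21.39 × 0.7072 = 3.500 mg/L.
Minimum DO = 9.77 − 3.500 = 6.270 mg/L.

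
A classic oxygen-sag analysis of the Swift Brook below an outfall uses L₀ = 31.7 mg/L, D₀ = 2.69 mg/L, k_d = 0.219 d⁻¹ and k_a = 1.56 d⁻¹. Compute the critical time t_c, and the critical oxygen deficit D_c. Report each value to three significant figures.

With k_a/k_d = 7.123 and 1 − D₀(k_a−k_d)/(k_d L₀) = 0.4804,
t_c = ln(7.123 × 0.4804) / (1.56 − 0.219) = ln(3.422) / 1.341 = 1.230/1.341 = 0.9174 d.
L(t_c) = L₀ e^(−k_d t_c) = 31.7 × 0.8180 = 25.93 mg/L, and at the critical point k_a D_c = k_d L, so D_c = (0.219/1.56) × 25.93 = 3.640 mg/L.

t_c ≈ 0.917 d; D_c ≈ 3.64 mg/L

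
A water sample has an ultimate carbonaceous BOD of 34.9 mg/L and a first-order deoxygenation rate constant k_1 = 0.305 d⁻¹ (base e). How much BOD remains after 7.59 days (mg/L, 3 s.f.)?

L ≈ 3.45 mg/L

L_t = L₀ e^(−k_1 t) = 34.9 × e^(−0.305×7.59) = 34.9 × 0.09877 = 3.447 mg/L.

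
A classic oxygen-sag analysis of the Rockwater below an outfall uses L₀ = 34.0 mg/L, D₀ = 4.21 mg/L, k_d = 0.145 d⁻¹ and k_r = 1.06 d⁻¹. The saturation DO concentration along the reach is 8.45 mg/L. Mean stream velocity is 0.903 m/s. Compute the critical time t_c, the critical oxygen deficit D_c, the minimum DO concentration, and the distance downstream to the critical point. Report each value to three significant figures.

t_c ≈ 0.512 d; D_c ≈ 4.32 mg/L; min DO ≈ 4.13 mg/L; x_c ≈ 40.0 km

With k_r/k_d = 7.310 and 1 − D₀(k_r−k_d)/(k_d L₀) = 0.2186,
t_c = ln(7.310 × 0.2186) / (1.06 − 0.145) = ln(1.598) / 0.9150 = 0.4689/0.9150 = 0.5125 d.
L(t_c) = L₀ e^(−k_d t_c) = 34.0 × 0.9284 = 31.57 mg/L, and at the critical point k_r D_c = k_d L, so D_c = (0.145/1.06) × 31.57 = 4.318 mg/L.
Minimum DO = C_s − D_c = 8.45 − 4.318 = 4.132 mg/L.
x_c = v t_c = 0.903 m/s × 0.5125 d × 86400 s/d = 39980 m ≈ 40.0 km.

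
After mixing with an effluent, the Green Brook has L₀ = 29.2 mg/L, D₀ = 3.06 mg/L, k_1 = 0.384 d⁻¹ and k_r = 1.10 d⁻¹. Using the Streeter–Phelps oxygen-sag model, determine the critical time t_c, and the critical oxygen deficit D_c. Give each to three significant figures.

At the critical point dD/dt = 0, so k_1 L₀ e^(−k_1 t) = k_r D. Substituting D(t) from the Streeter–Phelps equation and solving for t gives
t_c = ln[(k_r/k_1)(1 − D₀(k_r−k_1)/(k_1 L₀))] / (k_r−k_1).
Here k_r−k_1 = 0.7160 d⁻¹ and 1 − D₀(k_r−k_1)/(k_1 L₀) = 1 − 3.06×0.7160/(0.384×29.2) = 0.8046, so
t_c = ln(2.865 × 0.8046) / 0.7160 = 0.8350 / 0.7160 = 1.166 d.
D_c = (k_1/k_r) L₀ e^(−k_1 t_c) = (0.384/1.10) × 29.2 × e^(−0.384×1.166) = 0.3491 × 29.2 × 0.6390 = 6.514 mg/L.

t_c ≈ 1.17 d; D_c ≈ 6.51 mg/L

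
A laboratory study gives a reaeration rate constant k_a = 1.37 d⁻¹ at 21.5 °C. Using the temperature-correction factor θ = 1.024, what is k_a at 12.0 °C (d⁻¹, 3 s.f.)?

k_a ≈ 1.09 d⁻¹

k_a(T₂) = k_a(T₁) · θ^(T₂−T₁) = 1.37 × 1.024^(12.0−21.5)
= 1.37 × 1.024^-9.50 = 1.37 × 0.7983 = 1.094 d⁻¹.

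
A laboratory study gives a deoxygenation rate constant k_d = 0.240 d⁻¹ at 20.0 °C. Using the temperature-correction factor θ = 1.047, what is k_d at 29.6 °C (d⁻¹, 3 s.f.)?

k_d(T₂) = k_d(T₁) · θ^(T₂−T₁) = 0.240 × 1.047^(29.6−20.0)
= 0.240 × 1.047^9.60 = 0.240 × 1.554 = 0.3730 d⁻¹.

k_d ≈ 0.373 d⁻¹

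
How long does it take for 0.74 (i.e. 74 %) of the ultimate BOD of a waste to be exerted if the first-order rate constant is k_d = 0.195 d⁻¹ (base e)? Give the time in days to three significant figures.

t ≈ 6.91 d

y/L₀ = 1 − e^(−k_d t) = 0.74 ⇒ e^(−k_d t) = 0.260
t = −ln(0.260) / 0.195 = 1.347 / 0.195 = 6.908 d.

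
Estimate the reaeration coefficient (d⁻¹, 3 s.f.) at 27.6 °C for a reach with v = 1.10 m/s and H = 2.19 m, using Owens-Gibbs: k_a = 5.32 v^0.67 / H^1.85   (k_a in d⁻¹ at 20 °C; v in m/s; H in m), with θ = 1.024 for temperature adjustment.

k_a ≈ 1.59 d⁻¹

k_a(20) = 5.32 × 1.10^0.67 / 2.19^1.85 = 5.32 × 1.066 / 4.264 = 1.330 d⁻¹.
k_a(27.6) = 1.330 × 1.024^(27.6−20) = 1.330 × 1.198 = 1.593 d⁻¹.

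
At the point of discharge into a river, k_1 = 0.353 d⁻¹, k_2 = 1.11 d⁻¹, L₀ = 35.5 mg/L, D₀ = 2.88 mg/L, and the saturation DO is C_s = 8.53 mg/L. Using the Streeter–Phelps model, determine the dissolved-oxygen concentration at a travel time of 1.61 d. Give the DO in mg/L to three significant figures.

DO ≈ 1.44 mg/L

k_1 L₀/(k_2−k_1) = 0.353×35.5/(1.11−0.353) = 12.53/0.7570 = 16.55 mg/L.
e^(−k_1 t) = e^(−0.353×1.610) = 0.5665; e^(−k_2 t) = e^(−1.11×1.610) = 0.1674.
D = 16.55 × (0.5665 − 0.1674) + 2.88 × 0.1674 = 6.606 + 0.4822 = 7.088 mg/L.
DO = C_s − D = 8.53 − 7.088 = 1.442 mg/L.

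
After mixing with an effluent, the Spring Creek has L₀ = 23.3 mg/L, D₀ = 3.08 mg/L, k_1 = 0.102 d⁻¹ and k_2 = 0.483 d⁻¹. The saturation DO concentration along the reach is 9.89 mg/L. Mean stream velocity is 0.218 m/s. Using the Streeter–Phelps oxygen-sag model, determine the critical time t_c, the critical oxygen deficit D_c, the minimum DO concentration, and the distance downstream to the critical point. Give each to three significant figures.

With k_2/k_1 = 4.735 and 1 − D₀(k_2−k_1)/(k_1 L₀) = 0.5062,
t_c = ln(4.735 × 0.5062) / (0.483 − 0.102) = ln(2.397) / 0.3810 = 0.8743/0.3810 = 2.295 d.
D_c = (k_1/k_2) L₀ e^(−k_1 t_c) = (0.102/0.483) × 23.3 × e^(−0.102×2.295) = 0.2112 × 23.3 × 0.7913 = 3.894 mg/L.
Minimum DO = C_s − D_c = 9.89 − 3.894 = 5.996 mg/L.
x_c = v t_c = 0.218 m/s × 2.295 d × 86400 s/d = 43220 m ≈ 43.2 km.

t_c ≈ 2.29 d; D_c ≈ 3.89 mg/L; min DO ≈ 6.00 mg/L; x_c ≈ 43.2 km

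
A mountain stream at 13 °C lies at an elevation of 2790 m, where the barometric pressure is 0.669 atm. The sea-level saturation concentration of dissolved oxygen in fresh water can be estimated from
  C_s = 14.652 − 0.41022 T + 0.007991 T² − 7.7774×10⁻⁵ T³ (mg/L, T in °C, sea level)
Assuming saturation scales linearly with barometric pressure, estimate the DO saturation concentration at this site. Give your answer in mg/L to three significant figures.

C_s ≈ 7.02 mg/L

At sea level: C_s = 14.652 − 0.41022×13 + 0.007991×13² − 7.7774×10⁻⁵×13³ = 10.50 mg/L.
Pressure correction: C_s' = 10.50 × 0.669 = 7.024 mg/L.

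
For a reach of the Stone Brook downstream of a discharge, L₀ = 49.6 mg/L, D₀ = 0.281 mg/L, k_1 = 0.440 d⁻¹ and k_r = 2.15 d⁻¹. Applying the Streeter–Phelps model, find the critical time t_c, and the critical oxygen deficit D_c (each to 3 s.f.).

At the critical point dD/dt = 0, so k_1 L₀ e^(−k_1 t) = k_r D. Substituting D(t) from the Streeter–Phelps equation and solving for t gives
t_c = ln[(k_r/k_1)(1 − D₀(k_r−k_1)/(k_1 L₀))] / (k_r−k_1).
Here k_r−k_1 = 1.710 d⁻¹ and 1 − D₀(k_r−k_1)/(k_1 L₀) = 1 − 0.281×1.710/(0.440×49.6) = 0.9780, so
t_c = ln(4.886 × 0.9780) / 1.710 = 1.564 / 1.710 = 0.9147 d.
L(t_c) = L₀ e^(−k_1 t_c) = 49.6 × 0.6687 = 33.17 mg/L, and at the critical point k_r D_c = k_1 L, so D_c = (0.440/2.15) × 33.17 = 6.787 mg/L.

t_c ≈ 0.915 d; D_c ≈ 6.79 mg/L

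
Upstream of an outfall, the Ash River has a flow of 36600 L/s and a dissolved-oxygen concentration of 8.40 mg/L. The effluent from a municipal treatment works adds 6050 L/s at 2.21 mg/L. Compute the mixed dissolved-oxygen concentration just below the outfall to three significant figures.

Flow-weighted mixing: C = (Q_r C_r + Q_w C_w)/(Q_r + Q_w)
= (36600×8.40 + 6050×2.21)/(36600 + 6050) = 320800/42650 = 7.522 mg/L.

7.52 mg/L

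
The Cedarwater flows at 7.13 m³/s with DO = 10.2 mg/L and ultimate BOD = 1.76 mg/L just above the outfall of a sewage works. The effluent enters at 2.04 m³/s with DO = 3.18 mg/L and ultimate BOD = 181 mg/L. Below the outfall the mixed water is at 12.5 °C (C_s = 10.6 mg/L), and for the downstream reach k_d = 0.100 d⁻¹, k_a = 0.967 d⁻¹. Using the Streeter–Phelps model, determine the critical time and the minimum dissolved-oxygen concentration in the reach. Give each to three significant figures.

t_c ≈ 2.01 d; minimum DO ≈ 7.08 mg/L

Mixed DO = (7.13×10.2 + 2.04×3.18)/(7.13+2.04) = 79.21/9.170 = 8.638 mg/L.
Mixed L₀ = (7.13×1.76 + 2.04×181)/(9.170) = 381.8/9.170 = 41.63 mg/L.
Initial deficit D₀ = C_s − DO₀ = 10.6 − 8.638 = 1.962 mg/L.
t_c = (1/0.8670) ln[(0.967/0.100)(1 − 1.962×0.8670/(0.100×41.63))] = 1.153 × ln(5.720) = 2.011 d.
D_c = (0.100/0.967) × 41.63 × e^(−0.100×2.011) = 0.1034 × 41.63 × 0.8178 = 3.521 mg/L.
Minimum DO = 10.6 − 3.521 = 7.079 mg/L.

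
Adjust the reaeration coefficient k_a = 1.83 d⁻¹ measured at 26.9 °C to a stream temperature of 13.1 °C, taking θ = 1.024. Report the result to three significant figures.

k_a ≈ 1.32 d⁻¹

k_a(T₂) = k_a(T₁) · θ^(T₂−T₁) = 1.83 × 1.024^(13.1−26.9)
= 1.83 × 1.024^-13.8 = 1.83 × 0.7209 = 1.319 d⁻¹.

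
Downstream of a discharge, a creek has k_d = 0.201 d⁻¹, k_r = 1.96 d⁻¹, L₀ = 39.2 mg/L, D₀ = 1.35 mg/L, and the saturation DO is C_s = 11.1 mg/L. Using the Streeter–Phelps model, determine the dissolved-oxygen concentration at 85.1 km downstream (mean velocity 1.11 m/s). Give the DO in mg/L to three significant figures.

DO ≈ 7.90 mg/L

Travel time t = x/v = 85.1 km / (1.11 m/s) = 85100 m / 1.11 m/s = 76670 s = 0.8873 d.
k_d L₀/(k_r−k_d) = 0.201×39.2/(1.96−0.201) = 7.879/1.759 = 4.479 mg/L.
e^(−k_d t) = e^(−0.201×0.8873) = 0.8366; e^(−k_r t) = e^(−1.96×0.8873) = 0.1757.
D = 4.479 × (0.8366 − 0.1757) + 1.35 × 0.1757 = 2.961 + 0.2371 = 3.198 mg/L.
DO = C_s − D = 11.1 − 3.198 = 7.902 mg/L.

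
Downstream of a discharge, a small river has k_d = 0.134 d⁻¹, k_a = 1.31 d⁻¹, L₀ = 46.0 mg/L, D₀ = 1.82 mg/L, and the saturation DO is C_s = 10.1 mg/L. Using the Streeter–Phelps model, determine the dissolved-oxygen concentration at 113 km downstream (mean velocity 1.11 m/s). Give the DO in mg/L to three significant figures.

DO ≈ 6.35 mg/L

Travel time t = x/v = 113 km / (1.11 m/s) = 113000 m / 1.11 m/s = 101800 s = 1.178 d.
k_d L₀/(k_a−k_d) = 0.134×46.0/(1.31−0.134) = 6.164/1.176 = 5.241 mg/L.
e^(−k_d t) = e^(−0.134×1.178) = 0.8539; e^(−k_a t) = e^(−1.31×1.178) = 0.2136.
D = 5.241 × (0.8539 − 0.2136) + 1.82 × 0.2136 = 3.356 + 0.3888 = 3.745 mg/L.
DO = C_s − D = 10.1 − 3.745 = 6.355 mg/L.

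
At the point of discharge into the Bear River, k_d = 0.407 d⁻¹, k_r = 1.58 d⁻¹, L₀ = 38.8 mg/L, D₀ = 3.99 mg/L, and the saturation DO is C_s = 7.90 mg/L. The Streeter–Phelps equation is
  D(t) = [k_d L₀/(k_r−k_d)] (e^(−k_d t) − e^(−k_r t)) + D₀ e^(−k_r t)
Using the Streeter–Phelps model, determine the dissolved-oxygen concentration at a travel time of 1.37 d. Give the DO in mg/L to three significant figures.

k_d L₀/(k_r−k_d) = 0.407×38.8/(1.58−0.407) = 15.79/1.173 = 13.46 mg/L.
e^(−k_d t) = e^(−0.407×1.370) = 0.5726; e^(−k_r t) = e^(−1.58×1.370) = 0.1148.
D = 13.46 × (0.5726 − 0.1148) + 3.99 × 0.1148 = 6.163 + 0.4580 = 6.621 mg/L.
DO = C_s − D = 7.90 − 6.621 = 1.279 mg/L.

DO ≈ 1.28 mg/L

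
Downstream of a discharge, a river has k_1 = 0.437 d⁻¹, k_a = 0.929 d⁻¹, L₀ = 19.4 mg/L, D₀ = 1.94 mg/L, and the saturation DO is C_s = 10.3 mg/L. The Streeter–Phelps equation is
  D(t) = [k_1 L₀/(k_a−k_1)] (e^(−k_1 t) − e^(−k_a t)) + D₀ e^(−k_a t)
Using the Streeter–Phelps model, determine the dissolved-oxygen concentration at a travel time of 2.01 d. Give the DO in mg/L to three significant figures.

k_1 L₀/(k_a−k_1) = 0.437×19.4/(0.929−0.437) = 8.478/0.4920 = 17.23 mg/L.
e^(−k_1 t) = e^(−0.437×2.010) = 0.4155; e^(−k_a t) = e^(−0.929×2.010) = 0.1545.
D = 17.23 × (0.4155 − 0.1545) + 1.94 × 0.1545 = 4.496 + 0.2998 = 4.796 mg/L.
DO = C_s − D = 10.3 − 4.796 = 5.504 mg/L.

DO ≈ 5.50 mg/L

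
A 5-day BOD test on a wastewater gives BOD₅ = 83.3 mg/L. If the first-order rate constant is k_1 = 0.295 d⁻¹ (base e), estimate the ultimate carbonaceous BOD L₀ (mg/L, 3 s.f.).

L₀ ≈ 108 mg/L

BOD₅ = L₀(1 − e^(−5k_1)) ⇒ L₀ = BOD₅ / (1 − e^(−5×0.295))
= 83.3 / (1 − 0.2288) = 83.3 / 0.7712 = 108.0 mg/L.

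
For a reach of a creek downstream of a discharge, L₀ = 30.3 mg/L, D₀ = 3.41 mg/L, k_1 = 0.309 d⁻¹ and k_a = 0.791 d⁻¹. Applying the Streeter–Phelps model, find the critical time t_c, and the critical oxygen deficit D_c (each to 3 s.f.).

t_c ≈ 1.55 d; D_c ≈ 7.33 mg/L

With k_a/k_1 = 2.560 and 1 − D₀(k_a−k_1)/(k_1 L₀) = 0.8245,
t_c = ln(2.560 × 0.8245) / (0.791 − 0.309) = ln(2.110) / 0.4820 = 0.7469/0.4820 = 1.550 d.
D_c = (k_1/k_a) L₀ e^(−k_1 t_c) = (0.309/0.791) × 30.3 × e^(−0.309×1.550) = 0.3906 × 30.3 × 0.6195 = 7.333 mg/L.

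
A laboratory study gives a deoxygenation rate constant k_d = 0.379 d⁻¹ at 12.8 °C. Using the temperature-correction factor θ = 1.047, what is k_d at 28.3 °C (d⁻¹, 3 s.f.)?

k_d ≈ 0.772 d⁻¹

k_d(T₂) = k_d(T₁) · θ^(T₂−T₁) = 0.379 × 1.047^(28.3−12.8)
= 0.379 × 1.047^15.5 = 0.379 × 2.038 = 0.7723 d⁻¹.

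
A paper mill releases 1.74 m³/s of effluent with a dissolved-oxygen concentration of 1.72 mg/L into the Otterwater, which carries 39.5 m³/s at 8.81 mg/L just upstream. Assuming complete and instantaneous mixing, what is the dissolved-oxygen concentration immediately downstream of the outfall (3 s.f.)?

Flow-weighted mixing: C = (Q_r C_r + Q_w C_w)/(Q_r + Q_w)
= (39.5×8.81 + 1.74×1.72)/(39.5 + 1.74) = 351.0/41.24 = 8.511 mg/L.

8.51 mg/L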